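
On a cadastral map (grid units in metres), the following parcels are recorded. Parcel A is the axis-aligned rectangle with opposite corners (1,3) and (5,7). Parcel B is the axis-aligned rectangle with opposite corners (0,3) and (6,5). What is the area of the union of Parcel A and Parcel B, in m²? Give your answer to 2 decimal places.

By inclusion–exclusion:
Individual areas: |Parcel A| = 16, |Parcel B| = 12.
|Parcel A∩Parcel B|: x∈[1,5], y∈[3,5] → 4·2 = 8.
|Parcel A ∪ Parcel B| = 28 − 8 = 20.00.

20.00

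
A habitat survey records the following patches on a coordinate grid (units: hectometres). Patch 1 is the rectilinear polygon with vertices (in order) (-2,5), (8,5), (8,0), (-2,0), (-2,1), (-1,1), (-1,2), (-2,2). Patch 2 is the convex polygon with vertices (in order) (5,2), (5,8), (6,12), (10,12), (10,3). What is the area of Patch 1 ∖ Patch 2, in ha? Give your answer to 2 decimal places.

|Patch 1| = 49, |Patch 1∩Patch 2| = 8.1.
|Patch 1 ∖ Patch 2| = |Patch 1| − |Patch 1∩Patch 2| = 49 − 8.1 = 40.90.

40.90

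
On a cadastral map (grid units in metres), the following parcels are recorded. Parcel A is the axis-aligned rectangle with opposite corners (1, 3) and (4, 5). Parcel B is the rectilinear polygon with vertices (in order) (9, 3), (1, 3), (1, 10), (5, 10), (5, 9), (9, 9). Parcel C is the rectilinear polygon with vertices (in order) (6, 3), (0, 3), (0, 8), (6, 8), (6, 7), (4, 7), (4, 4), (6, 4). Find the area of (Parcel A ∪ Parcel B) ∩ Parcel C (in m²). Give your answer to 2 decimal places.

|Parcel A ∪ Parcel B| = 52.
|(Parcel A ∪ Parcel B) ∩ Parcel C| = 19.00.

19.00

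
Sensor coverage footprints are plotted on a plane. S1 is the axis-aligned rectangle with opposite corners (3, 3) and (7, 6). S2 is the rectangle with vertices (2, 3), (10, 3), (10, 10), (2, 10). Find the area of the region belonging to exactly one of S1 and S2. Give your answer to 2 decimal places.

|S1∩S2|: x∈[3,7], y∈[3,6] → 4·3 = 12.
|S1 △ S2| = |S1| + |S2| − 2·|S1∩S2| = 12 + 56 − 24 = 44.00.

44.00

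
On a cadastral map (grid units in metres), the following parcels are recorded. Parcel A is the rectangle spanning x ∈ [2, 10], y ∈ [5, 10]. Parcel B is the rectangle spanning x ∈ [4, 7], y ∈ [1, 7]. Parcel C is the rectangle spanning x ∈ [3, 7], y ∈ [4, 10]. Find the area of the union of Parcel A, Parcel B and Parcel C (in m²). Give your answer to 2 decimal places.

53.00

By inclusion–exclusion:
Individual areas: |Parcel A| = 40, |Parcel B| = 18, |Parcel C| = 24.
|Parcel A∩Parcel B|: x∈[4,7], y∈[5,7] → 3·2 = 6.
|Parcel A∩Parcel C|: x∈[3,7], y∈[5,10] → 4·5 = 20.
|Parcel B∩Parcel C|: x∈[4,7], y∈[4,7] → 3·3 = 9.
|Parcel A∩Parcel B∩Parcel C| = 6.
|Parcel A ∪ Parcel B ∪ Parcel C| = 82 − 35 + 6 = 53.00.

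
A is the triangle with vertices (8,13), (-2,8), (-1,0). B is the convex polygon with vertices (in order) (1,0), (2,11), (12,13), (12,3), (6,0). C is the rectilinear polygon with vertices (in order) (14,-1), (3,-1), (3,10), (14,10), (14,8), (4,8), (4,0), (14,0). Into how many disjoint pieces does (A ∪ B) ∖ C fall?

2

(A ∪ B) ∖ C splits into 2 disjoint pieces (area 59.5316, area 55).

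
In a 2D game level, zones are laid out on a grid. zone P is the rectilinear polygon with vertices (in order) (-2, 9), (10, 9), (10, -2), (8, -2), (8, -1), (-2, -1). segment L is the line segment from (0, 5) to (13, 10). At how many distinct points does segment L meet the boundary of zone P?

The segment meets the boundary at (10,8.846).

1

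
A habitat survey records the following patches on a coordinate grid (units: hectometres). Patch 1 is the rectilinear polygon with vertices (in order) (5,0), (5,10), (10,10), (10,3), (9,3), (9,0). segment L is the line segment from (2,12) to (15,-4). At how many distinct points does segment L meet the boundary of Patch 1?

The segment meets the boundary at (9.312,3), (5,8.308).

2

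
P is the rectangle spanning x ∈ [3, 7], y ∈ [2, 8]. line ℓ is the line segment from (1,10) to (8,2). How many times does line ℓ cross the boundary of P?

The segment meets the boundary at (7,3.143), (3,7.714).

2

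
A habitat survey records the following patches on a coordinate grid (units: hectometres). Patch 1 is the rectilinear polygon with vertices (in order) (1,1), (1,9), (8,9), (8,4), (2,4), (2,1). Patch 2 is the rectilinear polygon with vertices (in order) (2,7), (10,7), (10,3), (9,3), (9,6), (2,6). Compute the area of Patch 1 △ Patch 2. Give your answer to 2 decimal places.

|Patch 1| = 38, |Patch 2| = 11, |Patch 1∩Patch 2| = 6.
|Patch 1 △ Patch 2| = |Patch 1| + |Patch 2| − 2·|Patch 1∩Patch 2| = 38 + 11 − 12 = 37.00.

37.00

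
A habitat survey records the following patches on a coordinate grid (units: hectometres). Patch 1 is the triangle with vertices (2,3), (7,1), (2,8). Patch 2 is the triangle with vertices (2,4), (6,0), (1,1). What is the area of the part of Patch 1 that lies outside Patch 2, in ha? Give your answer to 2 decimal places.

11.67

|Patch 1| = 12.5, |Patch 1∩Patch 2| = 0.8333.
|Patch 1 ∖ Patch 2| = |Patch 1| − |Patch 1∩Patch 2| = 12.5 − 0.8333 = 11.67.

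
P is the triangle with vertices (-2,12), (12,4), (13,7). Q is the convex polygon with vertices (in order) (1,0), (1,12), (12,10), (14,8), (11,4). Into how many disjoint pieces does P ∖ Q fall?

2

P ∖ Q splits into 2 disjoint pieces (area 1.0714, area 1).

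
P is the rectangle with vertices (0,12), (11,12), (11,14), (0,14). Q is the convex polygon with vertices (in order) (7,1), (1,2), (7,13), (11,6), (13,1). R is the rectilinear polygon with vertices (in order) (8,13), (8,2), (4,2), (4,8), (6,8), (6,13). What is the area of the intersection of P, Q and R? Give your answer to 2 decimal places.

The intersection is the polygon with vertices (7,13), (7.571,12), (6.455,12).
By the shoelace formula its area is 0.56.

0.56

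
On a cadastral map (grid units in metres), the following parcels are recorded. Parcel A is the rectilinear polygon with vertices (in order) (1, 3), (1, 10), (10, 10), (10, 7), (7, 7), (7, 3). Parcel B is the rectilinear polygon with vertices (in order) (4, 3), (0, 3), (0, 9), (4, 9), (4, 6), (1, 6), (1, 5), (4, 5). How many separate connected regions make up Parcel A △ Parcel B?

Parcel A △ Parcel B is a single connected region.

1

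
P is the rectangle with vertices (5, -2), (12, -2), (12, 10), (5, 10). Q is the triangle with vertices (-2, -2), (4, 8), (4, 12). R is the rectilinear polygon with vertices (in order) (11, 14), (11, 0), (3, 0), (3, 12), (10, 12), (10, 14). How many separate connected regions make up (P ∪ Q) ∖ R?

(P ∪ Q) ∖ R splits into 2 disjoint pieces (area 24, area 8.3333).

2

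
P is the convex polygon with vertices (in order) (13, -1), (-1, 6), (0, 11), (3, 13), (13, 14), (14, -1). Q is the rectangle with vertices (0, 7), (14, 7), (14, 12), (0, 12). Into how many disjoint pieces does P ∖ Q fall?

2

P ∖ Q splits into 2 disjoint pieces (area 70.3667, area 15.8833).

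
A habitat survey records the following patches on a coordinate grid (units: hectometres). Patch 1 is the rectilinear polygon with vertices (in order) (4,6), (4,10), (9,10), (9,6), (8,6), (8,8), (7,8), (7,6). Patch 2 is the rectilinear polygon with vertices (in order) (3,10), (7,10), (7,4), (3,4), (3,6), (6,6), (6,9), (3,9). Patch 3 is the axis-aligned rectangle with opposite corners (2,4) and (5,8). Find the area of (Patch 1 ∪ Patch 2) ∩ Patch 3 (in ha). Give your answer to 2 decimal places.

6.00

The region (Patch 1 ∪ Patch 2) ∩ Patch 3 is the polygon with vertices (3,4), (3,6), (4,6), (4,8), (5,8), (5,4).
By the shoelace formula its area is 6.00.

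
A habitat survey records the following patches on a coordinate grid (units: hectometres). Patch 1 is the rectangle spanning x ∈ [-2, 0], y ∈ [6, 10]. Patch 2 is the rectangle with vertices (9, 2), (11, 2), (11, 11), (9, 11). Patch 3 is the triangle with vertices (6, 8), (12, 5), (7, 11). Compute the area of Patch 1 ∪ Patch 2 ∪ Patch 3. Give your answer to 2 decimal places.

33.70

By inclusion–exclusion:
Individual areas: |Patch 1| = 8, |Patch 2| = 18, |Patch 3| = 10.5.
|Patch 1∩Patch 2| = 0 (no overlap).
|Patch 1∩Patch 3| = 0.
|Patch 2∩Patch 3| = 2.8.
|Patch 1∩Patch 2∩Patch 3| = 0.
|Patch 1 ∪ Patch 2 ∪ Patch 3| = 36.5 − 2.8 + 0 = 33.70.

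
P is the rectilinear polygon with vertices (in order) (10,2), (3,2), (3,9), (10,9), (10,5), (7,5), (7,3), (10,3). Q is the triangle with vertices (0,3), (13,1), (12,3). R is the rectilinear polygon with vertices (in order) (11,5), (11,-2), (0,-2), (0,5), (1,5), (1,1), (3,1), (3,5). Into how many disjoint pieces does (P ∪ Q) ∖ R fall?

3

(P ∪ Q) ∖ R splits into 3 disjoint pieces (area 0.6154, area 28, area 2.6923).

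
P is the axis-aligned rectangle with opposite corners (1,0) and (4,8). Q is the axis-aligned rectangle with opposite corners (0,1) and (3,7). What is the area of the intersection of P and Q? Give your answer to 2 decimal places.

12.00

|P∩Q|: x∈[1,3], y∈[1,7] → 2·6 = 12.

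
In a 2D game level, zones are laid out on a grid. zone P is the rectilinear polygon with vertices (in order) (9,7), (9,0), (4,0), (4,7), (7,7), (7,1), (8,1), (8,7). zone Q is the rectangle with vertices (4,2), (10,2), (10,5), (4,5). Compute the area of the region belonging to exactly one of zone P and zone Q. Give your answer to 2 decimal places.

23.00

|zone P| = 29, |zone Q| = 18, |zone P∩zone Q| = 12.
|zone P △ zone Q| = |zone P| + |zone Q| − 2·|zone P∩zone Q| = 29 + 18 − 24 = 23.00.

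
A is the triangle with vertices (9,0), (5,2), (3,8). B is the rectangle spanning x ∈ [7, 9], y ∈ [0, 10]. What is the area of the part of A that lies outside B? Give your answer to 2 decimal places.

8.33

|A| = 10, |A∩B| = 1.6667.
|A ∖ B| = |A| − |A∩B| = 10 − 1.6667 = 8.33.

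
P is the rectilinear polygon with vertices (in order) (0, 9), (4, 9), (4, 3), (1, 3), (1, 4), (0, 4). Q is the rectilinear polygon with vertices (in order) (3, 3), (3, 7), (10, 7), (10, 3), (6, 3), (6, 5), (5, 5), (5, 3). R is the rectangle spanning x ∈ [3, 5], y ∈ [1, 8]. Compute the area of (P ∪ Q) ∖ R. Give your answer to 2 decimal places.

36.00

|P ∪ Q| = 45.
|(P ∪ Q) ∩ R| = 9.
|(P ∪ Q) ∖ R| = 45 − 9 = 36.00.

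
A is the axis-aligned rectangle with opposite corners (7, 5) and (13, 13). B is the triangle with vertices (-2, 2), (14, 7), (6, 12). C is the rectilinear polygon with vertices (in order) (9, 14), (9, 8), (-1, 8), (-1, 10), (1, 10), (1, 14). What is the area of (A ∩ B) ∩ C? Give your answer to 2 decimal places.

5.50

The region (A ∩ B) ∩ C is the polygon with vertices (7,11.375), (9,10.125), (9,8), (7,8).
By the shoelace formula its area is 5.50.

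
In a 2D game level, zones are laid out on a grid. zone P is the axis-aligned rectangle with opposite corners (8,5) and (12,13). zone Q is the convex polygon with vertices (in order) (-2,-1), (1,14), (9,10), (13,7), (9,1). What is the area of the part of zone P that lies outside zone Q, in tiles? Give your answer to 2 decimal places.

|zone P| = 32, |zone P∩zone Q| = 16.7917.
|zone P ∖ zone Q| = |zone P| − |zone P∩zone Q| = 32 − 16.7917 = 15.21.

15.21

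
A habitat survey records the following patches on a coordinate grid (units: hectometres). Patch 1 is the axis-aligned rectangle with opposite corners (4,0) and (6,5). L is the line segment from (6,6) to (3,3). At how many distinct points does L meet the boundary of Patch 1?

2

The segment meets the boundary at (4,4), (5,5).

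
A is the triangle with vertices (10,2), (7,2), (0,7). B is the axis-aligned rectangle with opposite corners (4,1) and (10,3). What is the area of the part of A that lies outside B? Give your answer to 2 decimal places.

4.80

|A| = 7.5, |A∩B| = 2.7.
|A ∖ B| = |A| − |A∩B| = 7.5 − 2.7 = 4.80.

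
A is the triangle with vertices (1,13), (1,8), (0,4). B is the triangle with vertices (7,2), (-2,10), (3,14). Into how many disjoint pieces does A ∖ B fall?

2

A ∖ B splits into 2 disjoint pieces (area 0.022, area 0.9219).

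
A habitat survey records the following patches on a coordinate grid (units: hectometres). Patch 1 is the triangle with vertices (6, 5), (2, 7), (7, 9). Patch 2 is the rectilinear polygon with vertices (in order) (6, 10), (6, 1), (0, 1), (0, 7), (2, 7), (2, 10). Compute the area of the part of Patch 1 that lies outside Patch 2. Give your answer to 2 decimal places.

|Patch 1| = 9, |Patch 1∩Patch 2| = 7.2.
|Patch 1 ∖ Patch 2| = |Patch 1| − |Patch 1∩Patch 2| = 9 − 7.2 = 1.80.

1.80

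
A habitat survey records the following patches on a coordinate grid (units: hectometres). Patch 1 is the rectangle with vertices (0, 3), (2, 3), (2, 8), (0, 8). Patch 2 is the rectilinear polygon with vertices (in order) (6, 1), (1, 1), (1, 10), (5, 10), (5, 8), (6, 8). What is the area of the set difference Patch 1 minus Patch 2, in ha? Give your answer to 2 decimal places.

|Patch 1| = 10, |Patch 1∩Patch 2| = 5.
|Patch 1 ∖ Patch 2| = |Patch 1| − |Patch 1∩Patch 2| = 10 − 5 = 5.00.

5.00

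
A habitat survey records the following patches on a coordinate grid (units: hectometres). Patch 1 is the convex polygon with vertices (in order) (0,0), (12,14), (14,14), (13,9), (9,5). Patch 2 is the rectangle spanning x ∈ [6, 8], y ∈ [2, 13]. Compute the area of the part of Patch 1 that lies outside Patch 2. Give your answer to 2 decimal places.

41.44

|Patch 1| = 50, |Patch 1∩Patch 2| = 8.5556.
|Patch 1 ∖ Patch 2| = |Patch 1| − |Patch 1∩Patch 2| = 50 − 8.5556 = 41.44.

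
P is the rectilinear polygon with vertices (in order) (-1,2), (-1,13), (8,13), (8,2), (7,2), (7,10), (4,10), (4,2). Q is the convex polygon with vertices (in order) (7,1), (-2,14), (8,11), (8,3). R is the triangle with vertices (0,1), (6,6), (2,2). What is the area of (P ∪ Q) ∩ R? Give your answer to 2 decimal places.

1.46

|P ∪ Q| = 97.1389.
|(P ∪ Q) ∩ R| = 1.46.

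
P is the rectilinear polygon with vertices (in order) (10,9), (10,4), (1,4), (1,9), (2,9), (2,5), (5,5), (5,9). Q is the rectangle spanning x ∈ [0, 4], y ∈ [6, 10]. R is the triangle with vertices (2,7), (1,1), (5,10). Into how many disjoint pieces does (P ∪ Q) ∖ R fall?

3

(P ∪ Q) ∖ R splits into 3 disjoint pieces (area 27.4444, area 13.25, area 0.6806).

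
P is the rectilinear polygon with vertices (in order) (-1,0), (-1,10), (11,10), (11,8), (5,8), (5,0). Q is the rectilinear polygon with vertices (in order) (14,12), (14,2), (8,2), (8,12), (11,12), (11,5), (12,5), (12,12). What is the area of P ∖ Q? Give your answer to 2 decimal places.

66.00

|P| = 72, |P∩Q| = 6.
|P ∖ Q| = |P| − |P∩Q| = 72 − 6 = 66.00.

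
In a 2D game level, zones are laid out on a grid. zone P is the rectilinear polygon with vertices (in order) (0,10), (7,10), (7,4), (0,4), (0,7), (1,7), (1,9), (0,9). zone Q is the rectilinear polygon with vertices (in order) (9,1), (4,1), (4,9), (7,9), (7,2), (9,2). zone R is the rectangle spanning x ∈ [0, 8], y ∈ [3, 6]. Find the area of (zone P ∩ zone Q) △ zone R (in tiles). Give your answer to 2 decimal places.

|zone P ∩ zone Q| = 15.
|(zone P ∩ zone Q) ∩ zone R| = 6.
|(zone P ∩ zone Q) △ zone R| = 15 + 24 − 12 = 27.00.

27.00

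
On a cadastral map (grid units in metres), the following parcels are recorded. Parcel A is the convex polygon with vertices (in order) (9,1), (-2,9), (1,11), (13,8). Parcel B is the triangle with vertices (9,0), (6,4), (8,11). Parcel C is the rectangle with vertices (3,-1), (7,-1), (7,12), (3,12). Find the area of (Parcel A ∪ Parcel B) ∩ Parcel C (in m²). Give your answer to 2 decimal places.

24.36

The region (Parcel A ∪ Parcel B) ∩ Parcel C is the polygon with vertices (3,5.364), (3,10.5), (7,9.5), (7,2.454).
By the shoelace formula its area is 24.36.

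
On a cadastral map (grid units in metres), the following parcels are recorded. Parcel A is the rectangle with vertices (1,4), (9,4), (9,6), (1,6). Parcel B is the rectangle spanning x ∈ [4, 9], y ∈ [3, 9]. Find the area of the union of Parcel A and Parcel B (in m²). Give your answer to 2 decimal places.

By inclusion–exclusion:
Individual areas: |Parcel A| = 16, |Parcel B| = 30.
|Parcel A∩Parcel B|: x∈[4,9], y∈[4,6] → 5·2 = 10.
|Parcel A ∪ Parcel B| = 46 − 10 = 36.00.

36.00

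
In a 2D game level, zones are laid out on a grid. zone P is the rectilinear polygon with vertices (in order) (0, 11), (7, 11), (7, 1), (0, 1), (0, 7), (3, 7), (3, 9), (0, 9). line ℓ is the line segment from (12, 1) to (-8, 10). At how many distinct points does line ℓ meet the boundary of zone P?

The segment meets the boundary at (0,6.4), (7,3.25).

2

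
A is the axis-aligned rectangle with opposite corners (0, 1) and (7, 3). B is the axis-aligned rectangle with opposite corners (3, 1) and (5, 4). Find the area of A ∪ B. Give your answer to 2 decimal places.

16.00

By inclusion–exclusion:
Individual areas: |A| = 14, |B| = 6.
|A∩B|: x∈[3,5], y∈[1,3] → 2·2 = 4.
|A ∪ B| = 20 − 4 = 16.00.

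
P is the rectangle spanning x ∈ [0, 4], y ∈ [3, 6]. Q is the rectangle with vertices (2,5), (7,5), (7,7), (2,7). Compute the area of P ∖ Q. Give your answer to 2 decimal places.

|P∩Q|: x∈[2,4], y∈[5,6] → 2·1 = 2.
|P| = 12.
|P ∖ Q| = |P| − |P∩Q| = 12 − 2 = 10.00.

10.00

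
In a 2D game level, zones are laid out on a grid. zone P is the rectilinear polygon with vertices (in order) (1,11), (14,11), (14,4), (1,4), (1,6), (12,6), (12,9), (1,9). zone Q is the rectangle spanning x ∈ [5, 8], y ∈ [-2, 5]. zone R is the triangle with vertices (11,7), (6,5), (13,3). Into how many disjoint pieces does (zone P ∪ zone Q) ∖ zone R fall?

(zone P ∪ zone Q) ∖ zone R splits into 2 disjoint pieces (area 36, area 31).

2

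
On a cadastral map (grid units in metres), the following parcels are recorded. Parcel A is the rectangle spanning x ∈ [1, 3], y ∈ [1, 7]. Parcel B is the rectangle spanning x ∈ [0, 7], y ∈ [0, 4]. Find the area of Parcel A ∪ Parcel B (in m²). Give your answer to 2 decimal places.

By inclusion–exclusion:
Individual areas: |Parcel A| = 12, |Parcel B| = 28.
|Parcel A∩Parcel B|: x∈[1,3], y∈[1,4] → 2·3 = 6.
|Parcel A ∪ Parcel B| = 40 − 6 = 34.00.

34.00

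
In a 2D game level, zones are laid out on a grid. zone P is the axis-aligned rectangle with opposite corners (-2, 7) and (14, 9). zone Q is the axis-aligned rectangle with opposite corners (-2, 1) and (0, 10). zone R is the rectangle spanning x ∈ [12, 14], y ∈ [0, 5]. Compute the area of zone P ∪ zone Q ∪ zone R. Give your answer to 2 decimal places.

56.00

By inclusion–exclusion:
Individual areas: |zone P| = 32, |zone Q| = 18, |zone R| = 10.
|zone P∩zone Q|: x∈[-2,0], y∈[7,9] → 2·2 = 4.
|zone P∩zone R| = 0 (no overlap).
|zone Q∩zone R| = 0 (no overlap).
|zone P∩zone Q∩zone R| = 0.
|zone P ∪ zone Q ∪ zone R| = 60 − 4 + 0 = 56.00.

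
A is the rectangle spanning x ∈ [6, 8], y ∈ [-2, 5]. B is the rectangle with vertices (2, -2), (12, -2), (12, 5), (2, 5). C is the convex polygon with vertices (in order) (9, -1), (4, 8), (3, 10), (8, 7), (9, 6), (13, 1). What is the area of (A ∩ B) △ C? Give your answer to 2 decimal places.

|A ∩ B| = 14.
|(A ∩ B) ∩ C| = 4.8.
|(A ∩ B) △ C| = 14 + 36.5 − 9.6 = 40.90.

40.90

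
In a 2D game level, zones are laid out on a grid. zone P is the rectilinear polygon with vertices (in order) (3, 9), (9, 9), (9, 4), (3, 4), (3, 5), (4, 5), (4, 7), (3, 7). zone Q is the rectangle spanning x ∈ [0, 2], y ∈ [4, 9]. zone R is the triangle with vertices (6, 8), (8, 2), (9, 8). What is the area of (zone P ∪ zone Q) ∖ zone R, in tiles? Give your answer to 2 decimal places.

|zone P ∪ zone Q| = 38.
|(zone P ∪ zone Q) ∩ zone R| = 8.
|(zone P ∪ zone Q) ∖ zone R| = 38 − 8 = 30.00.

30.00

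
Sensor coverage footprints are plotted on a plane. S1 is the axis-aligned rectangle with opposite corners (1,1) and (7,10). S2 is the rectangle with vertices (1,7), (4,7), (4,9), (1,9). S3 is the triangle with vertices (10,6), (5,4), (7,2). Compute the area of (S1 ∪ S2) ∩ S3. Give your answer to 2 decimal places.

2.80

The region (S1 ∪ S2) ∩ S3 is the polygon with vertices (7,2), (5,4), (7,4.8).
By the shoelace formula its area is 2.80.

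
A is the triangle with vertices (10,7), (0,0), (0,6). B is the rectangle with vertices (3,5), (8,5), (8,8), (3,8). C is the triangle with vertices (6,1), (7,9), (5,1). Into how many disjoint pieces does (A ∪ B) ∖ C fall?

(A ∪ B) ∖ C splits into 2 disjoint pieces (area 5.296, area 30.878).

2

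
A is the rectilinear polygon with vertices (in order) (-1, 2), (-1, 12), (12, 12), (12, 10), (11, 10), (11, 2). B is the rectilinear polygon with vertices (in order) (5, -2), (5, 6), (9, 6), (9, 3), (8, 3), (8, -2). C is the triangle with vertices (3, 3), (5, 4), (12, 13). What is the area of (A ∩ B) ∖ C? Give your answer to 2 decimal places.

|A ∩ B| = 15.
|(A ∩ B) ∩ C| = 1.2833.
|(A ∩ B) ∖ C| = 15 − 1.2833 = 13.72.

13.72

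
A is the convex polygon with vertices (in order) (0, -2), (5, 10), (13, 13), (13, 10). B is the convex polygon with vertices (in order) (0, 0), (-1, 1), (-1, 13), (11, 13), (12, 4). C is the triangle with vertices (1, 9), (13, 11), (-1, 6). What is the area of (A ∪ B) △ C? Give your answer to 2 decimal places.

|A ∪ B| = 148.3664.
|(A ∪ B) ∩ C| = 16.
|(A ∪ B) △ C| = 148.3664 + 16 − 32 = 132.37.

132.37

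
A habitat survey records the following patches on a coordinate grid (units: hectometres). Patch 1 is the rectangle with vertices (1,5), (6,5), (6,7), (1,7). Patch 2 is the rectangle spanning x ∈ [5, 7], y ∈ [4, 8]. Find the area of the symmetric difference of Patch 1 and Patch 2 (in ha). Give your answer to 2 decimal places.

14.00

|Patch 1∩Patch 2|: x∈[5,6], y∈[5,7] → 1·2 = 2.
|Patch 1 △ Patch 2| = |Patch 1| + |Patch 2| − 2·|Patch 1∩Patch 2| = 10 + 8 − 4 = 14.00.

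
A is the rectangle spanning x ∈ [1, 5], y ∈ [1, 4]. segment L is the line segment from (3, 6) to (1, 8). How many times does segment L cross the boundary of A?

0

The segment lies entirely outside A and never meets its boundary.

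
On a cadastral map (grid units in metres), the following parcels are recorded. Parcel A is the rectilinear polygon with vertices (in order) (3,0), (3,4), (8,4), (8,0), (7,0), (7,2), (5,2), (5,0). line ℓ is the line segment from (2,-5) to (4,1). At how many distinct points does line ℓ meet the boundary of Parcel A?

The segment meets the boundary at (3.667,0).

1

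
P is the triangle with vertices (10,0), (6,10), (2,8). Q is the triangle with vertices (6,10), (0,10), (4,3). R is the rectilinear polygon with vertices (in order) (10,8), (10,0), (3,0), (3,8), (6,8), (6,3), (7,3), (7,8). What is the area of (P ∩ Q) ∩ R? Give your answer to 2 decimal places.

The region (P ∩ Q) ∩ R is the polygon with vertices (4.667,5.333), (3,7), (3,8), (5.429,8).
By the shoelace formula its area is 4.07.

4.07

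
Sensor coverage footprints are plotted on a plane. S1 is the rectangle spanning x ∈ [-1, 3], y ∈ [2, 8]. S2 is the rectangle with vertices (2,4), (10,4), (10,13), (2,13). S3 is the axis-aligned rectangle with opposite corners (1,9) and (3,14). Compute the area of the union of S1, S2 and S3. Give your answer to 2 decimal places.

By inclusion–exclusion:
Individual areas: |S1| = 24, |S2| = 72, |S3| = 10.
|S1∩S2|: x∈[2,3], y∈[4,8] → 1·4 = 4.
|S1∩S3| = 0 (no overlap).
|S2∩S3|: x∈[2,3], y∈[9,13] → 1·4 = 4.
|S1∩S2∩S3| = 0.
|S1 ∪ S2 ∪ S3| = 106 − 8 + 0 = 98.00.

98.00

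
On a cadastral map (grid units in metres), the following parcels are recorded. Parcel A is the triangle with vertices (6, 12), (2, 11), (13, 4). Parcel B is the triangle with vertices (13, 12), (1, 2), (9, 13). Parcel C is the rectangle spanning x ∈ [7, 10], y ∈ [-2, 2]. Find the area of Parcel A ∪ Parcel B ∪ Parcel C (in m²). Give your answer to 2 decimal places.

By inclusion–exclusion:
Individual areas: |Parcel A| = 19.5, |Parcel B| = 26, |Parcel C| = 12.
|Parcel A∩Parcel B| = 4.9333.
|Parcel A∩Parcel C| = 0.
|Parcel B∩Parcel C| = 0.
|Parcel A∩Parcel B∩Parcel C| = 0.
|Parcel A ∪ Parcel B ∪ Parcel C| = 57.5 − 4.9333 + 0 = 52.57.

52.57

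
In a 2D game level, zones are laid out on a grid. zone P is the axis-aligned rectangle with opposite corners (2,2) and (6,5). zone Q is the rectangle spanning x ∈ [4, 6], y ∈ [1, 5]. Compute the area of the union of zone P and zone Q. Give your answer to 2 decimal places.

14.00

By inclusion–exclusion:
Individual areas: |zone P| = 12, |zone Q| = 8.
|zone P∩zone Q|: x∈[4,6], y∈[2,5] → 2·3 = 6.
|zone P ∪ zone Q| = 20 − 6 = 14.00.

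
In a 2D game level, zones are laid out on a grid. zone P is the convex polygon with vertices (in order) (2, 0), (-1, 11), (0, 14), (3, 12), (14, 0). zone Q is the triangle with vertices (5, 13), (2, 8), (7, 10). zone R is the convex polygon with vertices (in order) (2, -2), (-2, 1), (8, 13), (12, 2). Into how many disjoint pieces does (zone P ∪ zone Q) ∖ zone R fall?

2

(zone P ∪ zone Q) ∖ zone R splits into 2 disjoint pieces (area 34.7977, area 7.1918).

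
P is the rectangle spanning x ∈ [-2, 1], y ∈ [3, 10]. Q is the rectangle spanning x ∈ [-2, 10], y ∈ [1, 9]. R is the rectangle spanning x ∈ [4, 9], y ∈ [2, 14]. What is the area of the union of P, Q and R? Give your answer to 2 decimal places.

By inclusion–exclusion:
Individual areas: |P| = 21, |Q| = 96, |R| = 60.
|P∩Q|: x∈[-2,1], y∈[3,9] → 3·6 = 18.
|P∩R| = 0 (no overlap).
|Q∩R|: x∈[4,9], y∈[2,9] → 5·7 = 35.
|P∩Q∩R| = 0.
|P ∪ Q ∪ R| = 177 − 53 + 0 = 124.00.

124.00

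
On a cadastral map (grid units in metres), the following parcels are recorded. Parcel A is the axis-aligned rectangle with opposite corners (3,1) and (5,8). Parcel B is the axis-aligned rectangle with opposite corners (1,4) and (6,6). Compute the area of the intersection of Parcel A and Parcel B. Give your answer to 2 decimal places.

4.00

|Parcel A∩Parcel B|: x∈[3,5], y∈[4,6] → 2·2 = 4.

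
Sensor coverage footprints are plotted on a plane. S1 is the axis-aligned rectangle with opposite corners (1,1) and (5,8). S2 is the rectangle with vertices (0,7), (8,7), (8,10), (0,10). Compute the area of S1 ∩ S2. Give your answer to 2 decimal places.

4.00

|S1∩S2|: x∈[1,5], y∈[7,8] → 4·1 = 4.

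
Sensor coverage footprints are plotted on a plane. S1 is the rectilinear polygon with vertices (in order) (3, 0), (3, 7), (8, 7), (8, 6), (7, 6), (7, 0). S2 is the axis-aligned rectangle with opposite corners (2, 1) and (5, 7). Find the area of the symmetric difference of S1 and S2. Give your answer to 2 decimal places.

|S1| = 29, |S2| = 18, |S1∩S2| = 12.
|S1 △ S2| = |S1| + |S2| − 2·|S1∩S2| = 29 + 18 − 24 = 23.00.

23.00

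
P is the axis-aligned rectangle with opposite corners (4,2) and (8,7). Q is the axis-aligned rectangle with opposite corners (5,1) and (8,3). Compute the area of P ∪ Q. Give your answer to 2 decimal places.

By inclusion–exclusion:
Individual areas: |P| = 20, |Q| = 6.
|P∩Q|: x∈[5,8], y∈[2,3] → 3·1 = 3.
|P ∪ Q| = 26 − 3 = 23.00.

23.00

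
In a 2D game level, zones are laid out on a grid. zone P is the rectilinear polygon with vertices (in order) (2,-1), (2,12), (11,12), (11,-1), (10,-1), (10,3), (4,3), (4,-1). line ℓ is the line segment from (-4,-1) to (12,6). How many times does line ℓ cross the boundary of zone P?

The segment meets the boundary at (11,5.562), (5.143,3), (4,2.5), (2,1.625).

4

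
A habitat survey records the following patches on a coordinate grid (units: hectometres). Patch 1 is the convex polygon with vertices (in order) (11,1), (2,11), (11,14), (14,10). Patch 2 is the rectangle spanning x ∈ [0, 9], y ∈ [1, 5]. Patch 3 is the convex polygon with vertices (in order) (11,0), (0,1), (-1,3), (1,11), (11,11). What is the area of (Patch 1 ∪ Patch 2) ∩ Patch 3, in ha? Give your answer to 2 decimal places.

The region (Patch 1 ∪ Patch 2) ∩ Patch 3 is the polygon with vertices (9,1), (0,1), (0,5), (7.4,5), (2,11), (11,11), (11,1), (9,3.222).
By the shoelace formula its area is 79.58.

79.58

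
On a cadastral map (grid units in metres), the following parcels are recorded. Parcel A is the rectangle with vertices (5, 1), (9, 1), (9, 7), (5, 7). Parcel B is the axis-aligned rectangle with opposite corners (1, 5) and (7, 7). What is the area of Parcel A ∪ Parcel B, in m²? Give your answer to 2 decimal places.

By inclusion–exclusion:
Individual areas: |Parcel A| = 24, |Parcel B| = 12.
|Parcel A∩Parcel B|: x∈[5,7], y∈[5,7] → 2·2 = 4.
|Parcel A ∪ Parcel B| = 36 − 4 = 32.00.

32.00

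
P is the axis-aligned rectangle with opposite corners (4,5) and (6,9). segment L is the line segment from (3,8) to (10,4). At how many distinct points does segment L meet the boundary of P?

The segment meets the boundary at (6,6.286), (4,7.429).

2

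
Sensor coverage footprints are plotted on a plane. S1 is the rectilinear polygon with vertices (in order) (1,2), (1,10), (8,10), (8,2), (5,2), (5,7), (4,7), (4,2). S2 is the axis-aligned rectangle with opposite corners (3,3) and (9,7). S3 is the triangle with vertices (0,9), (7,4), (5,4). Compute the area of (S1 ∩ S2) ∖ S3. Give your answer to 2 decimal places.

|S1 ∩ S2| = 16.
|(S1 ∩ S2) ∩ S3| = 2.4286.
|(S1 ∩ S2) ∖ S3| = 16 − 2.4286 = 13.57.

13.57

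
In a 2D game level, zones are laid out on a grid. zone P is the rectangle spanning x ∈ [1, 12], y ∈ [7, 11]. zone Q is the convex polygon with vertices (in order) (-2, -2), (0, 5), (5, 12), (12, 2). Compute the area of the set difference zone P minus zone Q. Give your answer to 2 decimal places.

27.03

|zone P| = 44, |zone P∩zone Q| = 16.9714.
|zone P ∖ zone Q| = |zone P| − |zone P∩zone Q| = 44 − 16.9714 = 27.03.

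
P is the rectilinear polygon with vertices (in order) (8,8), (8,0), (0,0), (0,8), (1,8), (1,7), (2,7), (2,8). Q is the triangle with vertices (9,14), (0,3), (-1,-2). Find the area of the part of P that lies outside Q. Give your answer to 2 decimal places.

|P| = 63, |P∩Q| = 11.7727.
|P ∖ Q| = |P| − |P∩Q| = 63 − 11.7727 = 51.23.

51.23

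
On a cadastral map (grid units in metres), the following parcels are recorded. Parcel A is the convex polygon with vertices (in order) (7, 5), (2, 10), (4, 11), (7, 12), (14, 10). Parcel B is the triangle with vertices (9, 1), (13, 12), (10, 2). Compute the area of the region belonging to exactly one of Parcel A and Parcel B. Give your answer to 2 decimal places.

45.35

|Parcel A| = 42.5, |Parcel B| = 3.5, |Parcel A∩Parcel B| = 0.325.
|Parcel A △ Parcel B| = |Parcel A| + |Parcel B| − 2·|Parcel A∩Parcel B| = 42.5 + 3.5 − 0.65 = 45.35.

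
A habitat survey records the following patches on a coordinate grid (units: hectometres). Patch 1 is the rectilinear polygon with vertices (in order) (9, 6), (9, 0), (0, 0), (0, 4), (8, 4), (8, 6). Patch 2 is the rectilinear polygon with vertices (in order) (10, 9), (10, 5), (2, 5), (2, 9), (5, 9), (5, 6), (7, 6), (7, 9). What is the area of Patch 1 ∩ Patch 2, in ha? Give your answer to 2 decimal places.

The intersection is the polygon with vertices (9,5), (8,5), (8,6), (9,6).
By the shoelace formula its area is 1.00.

1.00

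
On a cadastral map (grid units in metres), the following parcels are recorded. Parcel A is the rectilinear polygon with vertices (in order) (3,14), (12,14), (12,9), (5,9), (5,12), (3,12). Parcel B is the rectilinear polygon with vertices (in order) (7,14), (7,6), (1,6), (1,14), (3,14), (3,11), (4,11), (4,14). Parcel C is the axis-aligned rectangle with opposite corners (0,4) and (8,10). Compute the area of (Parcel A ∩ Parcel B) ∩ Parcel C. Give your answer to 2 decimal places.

The region (Parcel A ∩ Parcel B) ∩ Parcel C is the polygon with vertices (7,9), (5,9), (5,10), (7,10).
By the shoelace formula its area is 2.00.

2.00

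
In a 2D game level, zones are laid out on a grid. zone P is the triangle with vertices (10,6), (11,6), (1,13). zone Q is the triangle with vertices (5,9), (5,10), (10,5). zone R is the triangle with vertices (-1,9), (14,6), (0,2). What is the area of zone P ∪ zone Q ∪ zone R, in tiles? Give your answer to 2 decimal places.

55.40

By inclusion–exclusion:
Individual areas: |zone P| = 3.5, |zone Q| = 2.5, |zone R| = 51.
|zone P∩zone Q| = 0.0278.
|zone P∩zone R| = 0.8938.
|zone Q∩zone R| = 0.675.
|zone P∩zone Q∩zone R| = 0.
|zone P ∪ zone Q ∪ zone R| = 57 − 1.5966 + 0 = 55.40.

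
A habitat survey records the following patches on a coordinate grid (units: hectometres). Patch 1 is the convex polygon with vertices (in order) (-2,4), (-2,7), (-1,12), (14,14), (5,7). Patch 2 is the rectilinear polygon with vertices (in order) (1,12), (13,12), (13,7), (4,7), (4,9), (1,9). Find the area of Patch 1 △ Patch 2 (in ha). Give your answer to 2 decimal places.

|Patch 1| = 71.5, |Patch 2| = 54, |Patch 1∩Patch 2| = 30.0714.
|Patch 1 △ Patch 2| = |Patch 1| + |Patch 2| − 2·|Patch 1∩Patch 2| = 71.5 + 54 − 60.1429 = 65.36.

65.36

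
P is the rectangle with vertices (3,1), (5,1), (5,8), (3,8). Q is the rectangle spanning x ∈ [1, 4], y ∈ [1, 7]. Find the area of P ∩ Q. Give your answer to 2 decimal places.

|P∩Q|: x∈[3,4], y∈[1,7] → 1·6 = 6.

6.00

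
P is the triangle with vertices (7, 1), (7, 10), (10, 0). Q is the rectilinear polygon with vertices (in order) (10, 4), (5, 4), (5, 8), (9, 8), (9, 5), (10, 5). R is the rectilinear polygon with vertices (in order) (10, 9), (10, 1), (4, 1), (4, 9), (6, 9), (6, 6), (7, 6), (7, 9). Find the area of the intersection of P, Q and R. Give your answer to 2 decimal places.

The intersection is the polygon with vertices (7.6,8), (8.8,4), (7,4), (7,6), (7,8).
By the shoelace formula its area is 4.80.

4.80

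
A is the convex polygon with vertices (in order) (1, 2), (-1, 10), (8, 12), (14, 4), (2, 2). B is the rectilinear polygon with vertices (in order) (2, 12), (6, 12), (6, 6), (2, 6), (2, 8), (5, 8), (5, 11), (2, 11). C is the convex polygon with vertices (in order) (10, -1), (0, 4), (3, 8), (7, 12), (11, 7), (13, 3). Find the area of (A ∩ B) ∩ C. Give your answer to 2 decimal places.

9.83

The region (A ∩ B) ∩ C is the polygon with vertices (6,6), (2,6), (2,6.667), (3,8), (5,8), (5,10), (6,11).
By the shoelace formula its area is 9.83.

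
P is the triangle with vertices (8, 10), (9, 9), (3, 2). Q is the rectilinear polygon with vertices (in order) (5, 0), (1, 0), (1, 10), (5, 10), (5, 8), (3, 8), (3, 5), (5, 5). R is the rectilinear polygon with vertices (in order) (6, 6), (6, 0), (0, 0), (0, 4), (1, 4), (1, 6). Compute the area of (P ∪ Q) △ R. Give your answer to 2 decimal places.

|P ∪ Q| = 39.6458.
|(P ∪ Q) ∩ R| = 22.8958.
|(P ∪ Q) △ R| = 39.6458 + 34 − 45.7917 = 27.85.

27.85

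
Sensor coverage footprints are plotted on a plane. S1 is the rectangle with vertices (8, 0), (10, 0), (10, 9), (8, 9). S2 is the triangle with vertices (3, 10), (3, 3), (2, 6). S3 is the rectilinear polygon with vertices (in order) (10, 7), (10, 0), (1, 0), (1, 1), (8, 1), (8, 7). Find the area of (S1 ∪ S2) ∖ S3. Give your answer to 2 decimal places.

7.50

|S1 ∪ S2| = 21.5.
|(S1 ∪ S2) ∩ S3| = 14.
|(S1 ∪ S2) ∖ S3| = 21.5 − 14 = 7.50.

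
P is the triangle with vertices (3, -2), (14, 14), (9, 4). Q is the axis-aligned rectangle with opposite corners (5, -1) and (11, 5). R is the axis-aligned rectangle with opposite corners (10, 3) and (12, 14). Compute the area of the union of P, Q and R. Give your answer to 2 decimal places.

By inclusion–exclusion:
Individual areas: |P| = 15, |Q| = 36, |R| = 22.
|P∩Q| = 6.4972.
|P∩R| = 3.2727.
|Q∩R|: x∈[10,11], y∈[3,5] → 1·2 = 2.
|P∩Q∩R| = 0.
|P ∪ Q ∪ R| = 73 − 11.7699 + 0 = 61.23.

61.23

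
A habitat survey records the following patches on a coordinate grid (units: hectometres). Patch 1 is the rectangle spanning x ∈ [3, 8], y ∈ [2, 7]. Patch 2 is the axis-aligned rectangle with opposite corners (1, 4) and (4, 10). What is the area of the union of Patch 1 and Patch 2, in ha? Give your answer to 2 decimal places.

40.00

By inclusion–exclusion:
Individual areas: |Patch 1| = 25, |Patch 2| = 18.
|Patch 1∩Patch 2|: x∈[3,4], y∈[4,7] → 1·3 = 3.
|Patch 1 ∪ Patch 2| = 43 − 3 = 40.00.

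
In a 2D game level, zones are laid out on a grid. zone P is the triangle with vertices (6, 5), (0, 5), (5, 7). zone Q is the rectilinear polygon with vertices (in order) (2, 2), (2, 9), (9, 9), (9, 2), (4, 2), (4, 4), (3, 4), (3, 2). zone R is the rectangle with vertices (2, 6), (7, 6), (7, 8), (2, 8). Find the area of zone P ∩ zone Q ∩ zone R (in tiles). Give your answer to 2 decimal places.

1.50

The intersection is the polygon with vertices (5,7), (5.5,6), (2.5,6).
By the shoelace formula its area is 1.50.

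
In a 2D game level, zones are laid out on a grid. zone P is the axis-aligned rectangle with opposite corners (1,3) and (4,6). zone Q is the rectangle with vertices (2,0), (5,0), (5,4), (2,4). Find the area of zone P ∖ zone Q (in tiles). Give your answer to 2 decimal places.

|zone P∩zone Q|: x∈[2,4], y∈[3,4] → 2·1 = 2.
|zone P| = 9.
|zone P ∖ zone Q| = |zone P| − |zone P∩zone Q| = 9 − 2 = 7.00.

7.00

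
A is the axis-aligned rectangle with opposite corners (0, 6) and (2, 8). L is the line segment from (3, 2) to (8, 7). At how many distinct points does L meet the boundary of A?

The segment lies entirely outside A and never meets its boundary.

0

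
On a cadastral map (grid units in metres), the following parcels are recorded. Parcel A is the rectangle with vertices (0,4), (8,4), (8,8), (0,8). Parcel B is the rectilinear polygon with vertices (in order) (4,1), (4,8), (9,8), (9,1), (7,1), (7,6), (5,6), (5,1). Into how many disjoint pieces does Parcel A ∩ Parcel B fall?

Parcel A ∩ Parcel B is a single connected region.

1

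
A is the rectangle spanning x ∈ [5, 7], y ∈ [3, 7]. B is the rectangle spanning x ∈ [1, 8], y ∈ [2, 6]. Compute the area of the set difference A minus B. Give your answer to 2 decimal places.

|A∩B|: x∈[5,7], y∈[3,6] → 2·3 = 6.
|A| = 8.
|A ∖ B| = |A| − |A∩B| = 8 − 6 = 2.00.

2.00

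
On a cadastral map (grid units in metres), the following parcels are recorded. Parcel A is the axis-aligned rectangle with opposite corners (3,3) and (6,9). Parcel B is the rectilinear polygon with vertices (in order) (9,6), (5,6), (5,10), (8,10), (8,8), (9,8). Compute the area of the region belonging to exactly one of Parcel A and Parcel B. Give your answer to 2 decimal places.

26.00

|Parcel A| = 18, |Parcel B| = 14, |Parcel A∩Parcel B| = 3.
|Parcel A △ Parcel B| = |Parcel A| + |Parcel B| − 2·|Parcel A∩Parcel B| = 18 + 14 − 6 = 26.00.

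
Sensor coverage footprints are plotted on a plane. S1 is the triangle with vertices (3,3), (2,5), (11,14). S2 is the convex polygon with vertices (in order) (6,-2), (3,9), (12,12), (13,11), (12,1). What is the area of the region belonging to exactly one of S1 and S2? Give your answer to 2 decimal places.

|S1| = 13.5, |S2| = 92.5, |S1∩S2| = 7.924.
|S1 △ S2| = |S1| + |S2| − 2·|S1∩S2| = 13.5 + 92.5 − 15.8481 = 90.15.

90.15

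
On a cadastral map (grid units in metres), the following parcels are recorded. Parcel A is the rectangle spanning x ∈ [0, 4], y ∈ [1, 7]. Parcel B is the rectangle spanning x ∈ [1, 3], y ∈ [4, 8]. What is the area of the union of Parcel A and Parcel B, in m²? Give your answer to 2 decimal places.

26.00

By inclusion–exclusion:
Individual areas: |Parcel A| = 24, |Parcel B| = 8.
|Parcel A∩Parcel B|: x∈[1,3], y∈[4,7] → 2·3 = 6.
|Parcel A ∪ Parcel B| = 32 − 6 = 26.00.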